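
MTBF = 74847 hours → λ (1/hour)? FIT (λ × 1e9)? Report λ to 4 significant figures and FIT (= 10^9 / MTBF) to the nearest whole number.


Formula: λ = 1 / MTBF; FIT = λ × 1e9 = 1e9 / MTBF
λ = 1 / 74847 ≈ 1.336e-05 failures/hour
FIT = 1e9 / 74847 ≈ 13361 failures per 1e9 hours (nearest whole number)

λ = 1.336e-05 /h, FIT = 13361


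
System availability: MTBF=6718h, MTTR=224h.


Availability = MTBF / (MTBF + MTTR)
Availability = 6718 / (6718 + 224)
Availability = 6718 / 6942
Availability = 96.7733%

96.7733%


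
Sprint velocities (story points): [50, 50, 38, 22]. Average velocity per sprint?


Formula: Avg velocity = Total points / Number of sprints
Points: [50, 50, 38, 22]
Sum = 50 + 50 + 38 + 22 = 160
Avg velocity = 160 / 4 = 40.0 points/sprint

40.0 points/sprint


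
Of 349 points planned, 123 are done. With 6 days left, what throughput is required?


Formula: Required rate = Remaining points / Days left
Remaining = 349 - 123 = 226 points
Required rate = 226 / 6 = 37.67 points/day

37.67 points/day


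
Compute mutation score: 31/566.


Mutation score = killed / total * 100
Mutation score = 31 / 566 * 100
Mutation score = 5.48%

5.48%


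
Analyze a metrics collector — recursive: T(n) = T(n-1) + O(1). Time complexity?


Reasoning: linear recursion with constant work per frame
Complexity: O(n)

O(n)


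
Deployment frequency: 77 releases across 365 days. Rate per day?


Formula: deployments per day = releases / days
= 77 / 365
= 0.211 deploys/day
(equivalently, 1.48 deploys/week)

0.211 deploys/day


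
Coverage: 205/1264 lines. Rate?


Coverage = covered / total * 100
Coverage = 205 / 1264 * 100
Coverage = 16.22%

16.22%


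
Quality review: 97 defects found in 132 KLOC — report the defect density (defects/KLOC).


Defect density = defects / KLOC
Defect density = 97 / 132
Defect density = 0.735 defects/KLOC

0.735 defects/KLOC


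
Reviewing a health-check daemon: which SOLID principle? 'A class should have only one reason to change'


This describes the Single Responsibility Principle (SRP)

Single Responsibility Principle (SRP)


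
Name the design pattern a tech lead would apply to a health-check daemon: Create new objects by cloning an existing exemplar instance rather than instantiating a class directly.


This matches the Prototype pattern

Prototype


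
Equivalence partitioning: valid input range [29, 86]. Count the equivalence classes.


Valid range: [29, 86]
Class 1: x < 29 — invalid
Class 2: 29 ≤ x ≤ 86 — valid
Class 3: x > 86 — invalid
Total equivalence classes: 3

3 equivalence classes


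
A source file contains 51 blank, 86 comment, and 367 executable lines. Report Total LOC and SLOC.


Total LOC = blank + comment + code
Total LOC = 51 + 86 + 367 = 504
SLOC (source only) = code = 367

Total LOC: 504, SLOC: 367


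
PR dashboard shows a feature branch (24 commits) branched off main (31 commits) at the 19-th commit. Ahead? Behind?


Common ancestor: commit #19
feature commits after divergence: 24 - 19 = 5
main commits after divergence: 31 - 19 = 12
feature is 5 commits ahead of main
main is 12 commits ahead of feature

feature ahead: 5, main ahead: 12


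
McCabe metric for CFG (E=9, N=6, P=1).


Formula: V(G) = E - N + 2P
V(G) = 9 - 6 + 2*1
V(G) = 3 + 2
V(G) = 5

5


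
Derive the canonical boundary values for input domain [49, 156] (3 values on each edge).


Range: [49, 156]
Boundaries: just below min, min, min+1, max-1, max, just above max
Values: [48, 49, 50, 155, 156, 157]

[48, 49, 50, 155, 156, 157]


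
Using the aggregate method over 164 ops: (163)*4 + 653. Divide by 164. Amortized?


Formula: Amortized cost = Total cost / Operations
Total cost = (163 * 4) + (1 * 653)
Total cost = 652 + 653 = 1305
Amortized = 1305 / 164 = 7.9573

7.9573


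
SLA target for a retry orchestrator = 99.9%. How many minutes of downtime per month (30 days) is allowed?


Formula: allowed downtime = period * (100 - SLA) / 100
Period (month (30 days)) = 43200 minutes
Unavailability fraction = (100 - 99.9) / 100
Allowed downtime = 43200 * (100 - 99.9) / 100
Allowed downtime = 43.2 minutes

43.2 minutes


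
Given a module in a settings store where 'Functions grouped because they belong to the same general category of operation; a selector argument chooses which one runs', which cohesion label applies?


Reasoning: Grouped by category of activity, not by data or sequence
Type: Logical cohesion

Logical cohesion


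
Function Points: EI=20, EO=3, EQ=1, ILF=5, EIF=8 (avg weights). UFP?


UFP = EI*4 + EO*5 + EQ*4 + ILF*10 + EIF*7
UFP = 20*4 + 3*5 + 1*4 + 5*10 + 8*7
UFP = 80 + 15 + 4 + 50 + 56
UFP = 205

205


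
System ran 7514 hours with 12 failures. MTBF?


Formula: MTBF = Total operating time / Number of failures
MTBF = 7514 / 12
MTBF = 626.17 hours

626.17 hours


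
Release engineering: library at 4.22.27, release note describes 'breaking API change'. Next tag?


Current: 4.22.27
Change category: 'breaking API change' → major bump
SemVer rule: major bump → increment MAJOR, reset MINOR and PATCH to 0
New: 5.0.0

5.0.0


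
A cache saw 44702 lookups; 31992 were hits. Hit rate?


Formula: hit rate = hits / (hits + misses) * 100
hit rate = 31992 / (31992 + 12710) * 100
hit rate = 31992 / 44702 * 100
hit rate = 71.57%

71.57%


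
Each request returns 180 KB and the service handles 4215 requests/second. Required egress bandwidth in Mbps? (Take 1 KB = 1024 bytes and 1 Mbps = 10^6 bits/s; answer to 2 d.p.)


Formula: Mbps = payload_bytes * RPS * 8 / 1e6
Payload per request = 180 KB = 180 * 1024 = 184320 bytes
Total bytes/sec = 184320 * 4215 = 776908800
Total bits/sec = 776908800 * 8 = 6215270400
Mbps = 6215270400 / 1e6 = 6215.27

6215.27 Mbps


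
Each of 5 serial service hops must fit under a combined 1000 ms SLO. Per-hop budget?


Formula: per_stage = total_budget / stages
per_stage = 1000 / 5
per_stage = 200.0 ms

200.0 ms


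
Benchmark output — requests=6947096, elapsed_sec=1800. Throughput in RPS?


Formula: throughput = requests / seconds
throughput = 6947096 / 1800
throughput = 3859.5 requests/second

3859.5 requests/second


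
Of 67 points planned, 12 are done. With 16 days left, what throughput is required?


Formula: Required rate = Remaining points / Days left
Remaining = 67 - 12 = 55 points
Required rate = 55 / 16 = 3.44 points/day

3.44 points/day


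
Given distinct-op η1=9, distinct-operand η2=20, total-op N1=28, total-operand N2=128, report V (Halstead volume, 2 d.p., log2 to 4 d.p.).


Formula: V = N * log2(η), where N = N1 + N2 and η = η1 + η2
η = 9 + 20 = 29
N = 28 + 128 = 156
log2(29) ≈ 4.8580
V = 156 * 4.8580 = 757.85

757.85


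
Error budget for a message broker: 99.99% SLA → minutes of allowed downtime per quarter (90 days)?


Formula: allowed downtime = period * (100 - SLA) / 100
Period (quarter (90 days)) = 129600 minutes
Unavailability fraction = (100 - 99.99) / 100
Allowed downtime = 129600 * (100 - 99.99) / 100
Allowed downtime = 12.96 minutes

12.96 minutes


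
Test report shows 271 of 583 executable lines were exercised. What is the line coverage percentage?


Coverage = covered / total * 100
Coverage = 271 / 583 * 100
Coverage = 46.48%

46.48%


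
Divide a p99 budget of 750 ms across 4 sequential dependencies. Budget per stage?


Formula: per_stage = total_budget / stages
per_stage = 750 / 4
per_stage = 187.5 ms

187.5 ms


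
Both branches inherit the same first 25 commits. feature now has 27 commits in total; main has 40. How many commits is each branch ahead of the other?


Common ancestor: commit #25
feature commits after divergence: 27 - 25 = 2
main commits after divergence: 40 - 25 = 15
feature is 2 commits ahead of main
main is 15 commits ahead of feature

feature ahead: 2, main ahead: 15


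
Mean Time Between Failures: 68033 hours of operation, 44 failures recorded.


Formula: MTBF = Total operating time / Number of failures
MTBF = 68033 / 44
MTBF = 1546.2 hours

1546.2 hours


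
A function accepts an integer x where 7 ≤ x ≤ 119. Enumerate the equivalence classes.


Valid range: [7, 119]
Class 1: x < 7 — invalid
Class 2: 7 ≤ x ≤ 119 — valid
Class 3: x > 119 — invalid
Total equivalence classes: 3

3 equivalence classes


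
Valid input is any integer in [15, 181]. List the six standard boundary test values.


Range: [15, 181]
Boundaries: just below min, min, min+1, max-1, max, just above max
Values: [14, 15, 16, 180, 181, 182]

[14, 15, 16, 180, 181, 182]


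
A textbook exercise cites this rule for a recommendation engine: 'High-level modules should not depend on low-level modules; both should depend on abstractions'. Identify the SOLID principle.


This describes the Dependency Inversion Principle (DIP)

Dependency Inversion Principle (DIP)


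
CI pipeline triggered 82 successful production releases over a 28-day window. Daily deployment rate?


Formula: deployments per day = releases / days
= 82 / 28
= 2.929 deploys/day
(equivalently, 20.5 deploys/week)

2.929 deploys/day


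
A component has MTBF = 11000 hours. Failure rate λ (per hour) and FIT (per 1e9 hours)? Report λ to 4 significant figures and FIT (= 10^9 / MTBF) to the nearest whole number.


Formula: λ = 1 / MTBF; FIT = λ × 1e9 = 1e9 / MTBF
λ = 1 / 11000 ≈ 9.091e-05 failures/hour
FIT = 1e9 / 11000 ≈ 90909 failures per 1e9 hours (nearest whole number)

λ = 9.091e-05 /h, FIT = 90909


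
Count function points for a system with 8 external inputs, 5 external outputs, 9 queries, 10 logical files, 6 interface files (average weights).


UFP = EI*4 + EO*5 + EQ*4 + ILF*10 + EIF*7
UFP = 8*4 + 5*5 + 9*4 + 10*10 + 6*7
UFP = 32 + 25 + 36 + 100 + 42
UFP = 235

235


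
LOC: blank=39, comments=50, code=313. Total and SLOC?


Total LOC = blank + comment + code
Total LOC = 39 + 50 + 313 = 402
SLOC (source only) = code = 313

Total LOC: 402, SLOC: 313


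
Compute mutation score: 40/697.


Mutation score = killed / total * 100
Mutation score = 40 / 697 * 100
Mutation score = 5.74%

5.74%


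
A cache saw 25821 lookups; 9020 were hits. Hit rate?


Formula: hit rate = hits / (hits + misses) * 100
hit rate = 9020 / (9020 + 16801) * 100
hit rate = 9020 / 25821 * 100
hit rate = 34.93%

34.93%


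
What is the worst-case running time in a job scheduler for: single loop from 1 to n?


Reasoning: one pass through n items
Complexity: O(n)

O(n)


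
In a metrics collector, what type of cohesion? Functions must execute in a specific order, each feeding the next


Reasoning: Output of one is input to next
Type: Sequential cohesion

Sequential cohesion


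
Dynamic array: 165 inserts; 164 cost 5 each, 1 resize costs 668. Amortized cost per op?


Formula: Amortized cost = Total cost / Operations
Total cost = (164 * 5) + (1 * 668)
Total cost = 820 + 668 = 1488
Amortized = 1488 / 165 = 9.0182

9.0182


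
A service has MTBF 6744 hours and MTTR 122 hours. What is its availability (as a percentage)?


Availability = MTBF / (MTBF + MTTR)
Availability = 6744 / (6744 + 122)
Availability = 6744 / 6866
Availability = 98.2231%

98.2231%


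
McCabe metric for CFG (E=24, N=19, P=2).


Formula: V(G) = E - N + 2P
V(G) = 24 - 19 + 2*2
V(G) = 5 + 4
V(G) = 9

9


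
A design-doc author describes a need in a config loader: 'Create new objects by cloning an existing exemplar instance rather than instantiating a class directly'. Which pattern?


This matches the Prototype pattern

Prototype


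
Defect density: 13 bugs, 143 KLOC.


Defect density = defects / KLOC
Defect density = 13 / 143
Defect density = 0.091 defects/KLOC

0.091 defects/KLOC


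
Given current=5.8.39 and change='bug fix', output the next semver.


Current: 5.8.39
Change category: 'bug fix' → patch bump
SemVer rule: patch bump → increment PATCH (MAJOR and MINOR unchanged)
New: 5.8.40

5.8.40


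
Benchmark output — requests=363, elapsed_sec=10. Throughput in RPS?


Formula: throughput = requests / seconds
throughput = 363 / 10
throughput = 36.3 requests/second

36.3 requests/second


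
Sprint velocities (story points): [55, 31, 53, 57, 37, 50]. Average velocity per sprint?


Formula: Avg velocity = Total points / Number of sprints
Points: [55, 31, 53, 57, 37, 50]
Sum = 55 + 31 + 53 + 57 + 37 + 50 = 283
Avg velocity = 283 / 6 = 47.17 points/sprint

47.17 points/sprint


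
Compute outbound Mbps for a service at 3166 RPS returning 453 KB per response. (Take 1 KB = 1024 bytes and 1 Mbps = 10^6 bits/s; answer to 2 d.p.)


Formula: Mbps = payload_bytes * RPS * 8 / 1e6
Payload per request = 453 KB = 453 * 1024 = 463872 bytes
Total bytes/sec = 463872 * 3166 = 1468618752
Total bits/sec = 1468618752 * 8 = 11748950016
Mbps = 11748950016 / 1e6 = 11748.95

11748.95 Mbps


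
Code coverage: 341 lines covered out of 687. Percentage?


Coverage = covered / total * 100
Coverage = 341 / 687 * 100
Coverage = 49.64%

49.64%


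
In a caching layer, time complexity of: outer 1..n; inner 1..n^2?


Reasoning: n times n^2
Complexity: O(n^3)

O(n^3)


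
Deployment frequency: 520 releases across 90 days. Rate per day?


Formula: deployments per day = releases / days
= 520 / 90
= 5.778 deploys/day
(equivalently, 40.44 deploys/week)

5.778 deploys/day


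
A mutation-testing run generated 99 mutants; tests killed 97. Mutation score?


Mutation score = killed / total * 100
Mutation score = 97 / 99 * 100
Mutation score = 97.98%

97.98%


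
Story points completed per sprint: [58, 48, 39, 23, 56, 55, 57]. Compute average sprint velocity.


Formula: Avg velocity = Total points / Number of sprints
Points: [58, 48, 39, 23, 56, 55, 57]
Sum = 58 + 48 + 39 + 23 + 56 + 55 + 57 = 336
Avg velocity = 336 / 7 = 48.0 points/sprint

48.0 points/sprint


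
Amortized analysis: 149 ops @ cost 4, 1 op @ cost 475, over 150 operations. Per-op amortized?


Formula: Amortized cost = Total cost / Operations
Total cost = (149 * 4) + (1 * 475)
Total cost = 596 + 475 = 1071
Amortized = 1071 / 150 = 7.14

7.14


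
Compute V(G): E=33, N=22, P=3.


Formula: V(G) = E - N + 2P
V(G) = 33 - 22 + 2*3
V(G) = 11 + 6
V(G) = 17

17


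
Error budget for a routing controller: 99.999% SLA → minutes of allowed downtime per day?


Formula: allowed downtime = period * (100 - SLA) / 100
Period (day) = 1440 minutes
Unavailability fraction = (100 - 99.999) / 100
Allowed downtime = 1440 * (100 - 99.999) / 100
Allowed downtime = 0.0144 minutes

0.0144 minutes


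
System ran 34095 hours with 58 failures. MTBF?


Formula: MTBF = Total operating time / Number of failures
MTBF = 34095 / 58
MTBF = 587.84 hours

587.84 hours


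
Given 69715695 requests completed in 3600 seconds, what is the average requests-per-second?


Formula: throughput = requests / seconds
throughput = 69715695 / 3600
throughput = 19365.47 requests/second

19365.47 requests/second


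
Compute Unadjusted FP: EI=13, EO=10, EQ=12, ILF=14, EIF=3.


UFP = EI*4 + EO*5 + EQ*4 + ILF*10 + EIF*7
UFP = 13*4 + 10*5 + 12*4 + 14*10 + 3*7
UFP = 52 + 50 + 48 + 140 + 21
UFP = 311

311


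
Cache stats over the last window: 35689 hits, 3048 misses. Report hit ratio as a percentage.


Formula: hit rate = hits / (hits + misses) * 100
hit rate = 35689 / (35689 + 3048) * 100
hit rate = 35689 / 38737 * 100
hit rate = 92.13%

92.13%


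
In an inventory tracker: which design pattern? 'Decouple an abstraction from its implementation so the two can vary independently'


This matches the Bridge pattern

Bridge


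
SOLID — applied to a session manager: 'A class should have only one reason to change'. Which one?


This describes the Single Responsibility Principle (SRP)

Single Responsibility Principle (SRP)


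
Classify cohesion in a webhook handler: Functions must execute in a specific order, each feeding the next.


Reasoning: Output of one is input to next
Type: Sequential cohesion

Sequential cohesion


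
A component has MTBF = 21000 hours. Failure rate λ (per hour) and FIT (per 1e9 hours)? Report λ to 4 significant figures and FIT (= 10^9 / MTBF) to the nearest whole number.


Formula: λ = 1 / MTBF; FIT = λ × 1e9 = 1e9 / MTBF
λ = 1 / 21000 ≈ 4.762e-05 failures/hour
FIT = 1e9 / 21000 ≈ 47619 failures per 1e9 hours (nearest whole number)

λ = 4.762e-05 /h, FIT = 47619


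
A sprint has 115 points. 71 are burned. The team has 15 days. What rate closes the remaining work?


Formula: Required rate = Remaining points / Days left
Remaining = 115 - 71 = 44 points
Required rate = 44 / 15 = 2.93 points/day

2.93 points/day


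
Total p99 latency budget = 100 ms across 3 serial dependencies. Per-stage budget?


Formula: per_stage = total_budget / stages
per_stage = 100 / 3
per_stage = 33.33 ms

33.33 ms


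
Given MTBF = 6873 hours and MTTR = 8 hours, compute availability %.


Availability = MTBF / (MTBF + MTTR)
Availability = 6873 / (6873 + 8)
Availability = 6873 / 6881
Availability = 99.8837%

99.8837%


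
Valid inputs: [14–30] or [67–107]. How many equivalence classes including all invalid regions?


Valid ranges: [14,30] and [67,107]
Class 1: x < 14 — invalid
Class 2: 14 ≤ x ≤ 30 — valid
Class 3: 30 < x < 67 — invalid (gap between ranges)
Class 4: 67 ≤ x ≤ 107 — valid
Class 5: x > 107 — invalid
Total equivalence classes: 5

5 equivalence classes


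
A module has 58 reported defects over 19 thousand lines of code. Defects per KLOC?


Defect density = defects / KLOC
Defect density = 58 / 19
Defect density = 3.053 defects/KLOC

3.053 defects/KLOC


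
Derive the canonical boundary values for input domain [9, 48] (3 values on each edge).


Range: [9, 48]
Boundaries: just below min, min, min+1, max-1, max, just above max
Values: [8, 9, 10, 47, 48, 49]

[8, 9, 10, 47, 48, 49]


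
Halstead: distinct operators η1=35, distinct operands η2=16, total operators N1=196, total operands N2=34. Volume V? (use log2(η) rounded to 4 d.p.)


Formula: V = N * log2(η), where N = N1 + N2 and η = η1 + η2
η = 35 + 16 = 51
N = 196 + 34 = 230
log2(51) ≈ 5.6724
V = 230 * 5.6724 = 1304.65

1304.65


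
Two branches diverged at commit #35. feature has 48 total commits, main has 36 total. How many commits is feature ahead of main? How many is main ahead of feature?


Common ancestor: commit #35
feature commits after divergence: 48 - 35 = 13
main commits after divergence: 36 - 35 = 1
feature is 13 commits ahead of main
main is 1 commits ahead of feature

feature ahead: 13, main ahead: 1


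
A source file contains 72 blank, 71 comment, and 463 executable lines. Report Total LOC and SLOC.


Total LOC = blank + comment + code
Total LOC = 72 + 71 + 463 = 606
SLOC (source only) = code = 463

Total LOC: 606, SLOC: 463


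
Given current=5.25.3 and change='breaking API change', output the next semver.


Current: 5.25.3
Change category: 'breaking API change' → major bump
SemVer rule: major bump → increment MAJOR, reset MINOR and PATCH to 0
New: 6.0.0

6.0.0


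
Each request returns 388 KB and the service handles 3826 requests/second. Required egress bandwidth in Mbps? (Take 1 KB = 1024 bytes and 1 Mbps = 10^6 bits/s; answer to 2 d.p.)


Formula: Mbps = payload_bytes * RPS * 8 / 1e6
Payload per request = 388 KB = 388 * 1024 = 397312 bytes
Total bytes/sec = 397312 * 3826 = 1520115712
Total bits/sec = 1520115712 * 8 = 12160925696
Mbps = 12160925696 / 1e6 = 12160.93

12160.93 Mbps


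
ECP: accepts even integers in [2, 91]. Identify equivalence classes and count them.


Constraint: even integers in [2, 91]
Class 1: x < 2 — out-of-range invalid
Class 2: x in [2,91] but odd — wrong type invalid
Class 3: x in [2,91] and even — valid
Class 4: x > 91 — out-of-range invalid
Total equivalence classes: 4

4 equivalence classes


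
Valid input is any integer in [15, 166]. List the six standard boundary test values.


Range: [15, 166]
Boundaries: just below min, min, min+1, max-1, max, just above max
Values: [14, 15, 16, 165, 166, 167]

[14, 15, 16, 165, 166, 167]


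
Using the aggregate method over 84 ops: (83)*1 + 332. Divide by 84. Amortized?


Formula: Amortized cost = Total cost / Operations
Total cost = (83 * 1) + (1 * 332)
Total cost = 83 + 332 = 415
Amortized = 415 / 84 = 4.9405

4.9405


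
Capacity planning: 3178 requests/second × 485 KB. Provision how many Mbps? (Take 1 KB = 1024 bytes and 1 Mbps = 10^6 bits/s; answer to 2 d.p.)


Formula: Mbps = payload_bytes * RPS * 8 / 1e6
Payload per request = 485 KB = 485 * 1024 = 496640 bytes
Total bytes/sec = 496640 * 3178 = 1578321920
Total bits/sec = 1578321920 * 8 = 12626575360
Mbps = 12626575360 / 1e6 = 12626.58

12626.58 Mbps


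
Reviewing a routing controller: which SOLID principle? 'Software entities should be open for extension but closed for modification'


This describes the Open/Closed Principle (OCP)

Open/Closed Principle (OCP)


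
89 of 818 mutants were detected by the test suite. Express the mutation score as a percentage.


Mutation score = killed / total * 100
Mutation score = 89 / 818 * 100
Mutation score = 10.88%

10.88%


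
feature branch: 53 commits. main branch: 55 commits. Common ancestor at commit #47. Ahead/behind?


Common ancestor: commit #47
feature commits after divergence: 53 - 47 = 6
main commits after divergence: 55 - 47 = 8
feature is 6 commits ahead of main
main is 8 commits ahead of feature

feature ahead: 6, main ahead: 8


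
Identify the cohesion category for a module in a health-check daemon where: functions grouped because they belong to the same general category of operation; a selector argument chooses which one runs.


Reasoning: Grouped by category of activity, not by data or sequence
Type: Logical cohesion

Logical cohesion


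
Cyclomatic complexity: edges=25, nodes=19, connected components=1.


Formula: V(G) = E - N + 2P
V(G) = 25 - 19 + 2*1
V(G) = 6 + 2
V(G) = 8

8


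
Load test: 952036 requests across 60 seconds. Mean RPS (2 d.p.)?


Formula: throughput = requests / seconds
throughput = 952036 / 60
throughput = 15867.27 requests/second

15867.27 requests/second


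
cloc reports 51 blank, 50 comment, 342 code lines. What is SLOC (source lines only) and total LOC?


Total LOC = blank + comment + code
Total LOC = 51 + 50 + 342 = 443
SLOC (source only) = code = 342

Total LOC: 443, SLOC: 342


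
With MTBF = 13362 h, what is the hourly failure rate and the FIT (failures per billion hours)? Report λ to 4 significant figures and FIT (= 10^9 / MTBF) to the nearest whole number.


Formula: λ = 1 / MTBF; FIT = λ × 1e9 = 1e9 / MTBF
λ = 1 / 13362 ≈ 7.484e-05 failures/hour
FIT = 1e9 / 13362 ≈ 74839 failures per 1e9 hours (nearest whole number)

λ = 7.484e-05 /h, FIT = 74839


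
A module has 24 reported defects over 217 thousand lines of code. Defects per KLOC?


Defect density = defects / KLOC
Defect density = 24 / 217
Defect density = 0.111 defects/KLOC

0.111 defects/KLOC


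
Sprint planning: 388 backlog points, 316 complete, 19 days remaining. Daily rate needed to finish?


Formula: Required rate = Remaining points / Days left
Remaining = 388 - 316 = 72 points
Required rate = 72 / 19 = 3.79 points/day

3.79 points/day


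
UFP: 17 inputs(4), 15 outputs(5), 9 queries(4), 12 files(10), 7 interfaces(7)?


UFP = EI*4 + EO*5 + EQ*4 + ILF*10 + EIF*7
UFP = 17*4 + 15*5 + 9*4 + 12*10 + 7*7
UFP = 68 + 75 + 36 + 120 + 49
UFP = 348

348


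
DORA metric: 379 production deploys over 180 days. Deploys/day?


Formula: deployments per day = releases / days
= 379 / 180
= 2.106 deploys/day
(equivalently, 14.74 deploys/week)

2.106 deploys/day


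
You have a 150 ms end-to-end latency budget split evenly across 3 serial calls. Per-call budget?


Formula: per_stage = total_budget / stages
per_stage = 150 / 3
per_stage = 50.0 ms

50.0 ms


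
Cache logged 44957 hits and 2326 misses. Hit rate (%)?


Formula: hit rate = hits / (hits + misses) * 100
hit rate = 44957 / (44957 + 2326) * 100
hit rate = 44957 / 47283 * 100
hit rate = 95.08%

95.08%


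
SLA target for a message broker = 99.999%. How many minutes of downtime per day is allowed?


Formula: allowed downtime = period * (100 - SLA) / 100
Period (day) = 1440 minutes
Unavailability fraction = (100 - 99.999) / 100
Allowed downtime = 1440 * (100 - 99.999) / 100
Allowed downtime = 0.0144 minutes

0.0144 minutes


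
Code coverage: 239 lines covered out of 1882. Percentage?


Coverage = covered / total * 100
Coverage = 239 / 1882 * 100
Coverage = 12.7%

12.7%


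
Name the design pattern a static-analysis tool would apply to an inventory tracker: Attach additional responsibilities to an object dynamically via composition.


This matches the Decorator pattern

Decorator


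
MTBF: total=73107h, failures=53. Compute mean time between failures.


Formula: MTBF = Total operating time / Number of failures
MTBF = 73107 / 53
MTBF = 1379.38 hours

1379.38 hours


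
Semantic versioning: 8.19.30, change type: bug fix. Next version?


Current: 8.19.30
Change category: 'bug fix' → patch bump
SemVer rule: patch bump → increment PATCH (MAJOR and MINOR unchanged)
New: 8.19.31

8.19.31


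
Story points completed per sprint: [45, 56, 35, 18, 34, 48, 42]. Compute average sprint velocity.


Formula: Avg velocity = Total points / Number of sprints
Points: [45, 56, 35, 18, 34, 48, 42]
Sum = 45 + 56 + 35 + 18 + 34 + 48 + 42 = 278
Avg velocity = 278 / 7 = 39.71 points/sprint

39.71 points/sprint


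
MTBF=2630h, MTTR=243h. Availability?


Availability = MTBF / (MTBF + MTTR)
Availability = 2630 / (2630 + 243)
Availability = 2630 / 2873
Availability = 91.5419%

91.5419%


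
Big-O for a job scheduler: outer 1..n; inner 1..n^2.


Reasoning: n times n^2
Complexity: O(n^3)

O(n^3)


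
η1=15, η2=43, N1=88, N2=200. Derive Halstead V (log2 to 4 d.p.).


Formula: V = N * log2(η), where N = N1 + N2 and η = η1 + η2
η = 15 + 43 = 58
N = 88 + 200 = 288
log2(58) ≈ 5.8580
V = 288 * 5.8580 = 1687.10

1687.10


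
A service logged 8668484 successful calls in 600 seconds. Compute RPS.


Formula: throughput = requests / seconds
throughput = 8668484 / 600
throughput = 14447.47 requests/second

14447.47 requests/second


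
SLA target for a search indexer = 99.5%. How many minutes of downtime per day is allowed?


Formula: allowed downtime = period * (100 - SLA) / 100
Period (day) = 1440 minutes
Unavailability fraction = (100 - 99.5) / 100
Allowed downtime = 1440 * (100 - 99.5) / 100
Allowed downtime = 7.2 minutes

7.2 minutes


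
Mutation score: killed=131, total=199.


Mutation score = killed / total * 100
Mutation score = 131 / 199 * 100
Mutation score = 65.83%

65.83%


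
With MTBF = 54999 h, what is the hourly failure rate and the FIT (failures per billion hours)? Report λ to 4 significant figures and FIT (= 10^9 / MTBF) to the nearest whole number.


Formula: λ = 1 / MTBF; FIT = λ × 1e9 = 1e9 / MTBF
λ = 1 / 54999 ≈ 1.818e-05 failures/hour
FIT = 1e9 / 54999 ≈ 18182 failures per 1e9 hours (nearest whole number)

λ = 1.818e-05 /h, FIT = 18182


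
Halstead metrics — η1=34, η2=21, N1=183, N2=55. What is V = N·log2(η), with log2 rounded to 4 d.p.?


Formula: V = N * log2(η), where N = N1 + N2 and η = η1 + η2
η = 34 + 21 = 55
N = 183 + 55 = 238
log2(55) ≈ 5.7814
V = 238 * 5.7814 = 1375.97

1375.97


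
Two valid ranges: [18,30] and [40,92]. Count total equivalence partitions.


Valid ranges: [18,30] and [40,92]
Class 1: x < 18 — invalid
Class 2: 18 ≤ x ≤ 30 — valid
Class 3: 30 < x < 40 — invalid (gap between ranges)
Class 4: 40 ≤ x ≤ 92 — valid
Class 5: x > 92 — invalid
Total equivalence classes: 5

5 equivalence classes


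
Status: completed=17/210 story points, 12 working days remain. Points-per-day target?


Formula: Required rate = Remaining points / Days left
Remaining = 210 - 17 = 193 points
Required rate = 193 / 12 = 16.08 points/day

16.08 points/day


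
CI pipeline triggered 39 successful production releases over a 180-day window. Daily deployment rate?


Formula: deployments per day = releases / days
= 39 / 180
= 0.217 deploys/day
(equivalently, 1.52 deploys/week)

0.217 deploys/day


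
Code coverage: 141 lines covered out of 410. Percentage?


Coverage = covered / total * 100
Coverage = 141 / 410 * 100
Coverage = 34.39%

34.39%


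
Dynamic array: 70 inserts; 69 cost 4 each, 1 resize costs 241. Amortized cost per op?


Formula: Amortized cost = Total cost / Operations
Total cost = (69 * 4) + (1 * 241)
Total cost = 276 + 241 = 517
Amortized = 517 / 70 = 7.3857

7.3857


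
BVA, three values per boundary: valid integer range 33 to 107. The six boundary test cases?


Range: [33, 107]
Boundaries: just below min, min, min+1, max-1, max, just above max
Values: [32, 33, 34, 106, 107, 108]

[32, 33, 34, 106, 107, 108]


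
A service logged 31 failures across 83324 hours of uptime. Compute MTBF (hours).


Formula: MTBF = Total operating time / Number of failures
MTBF = 83324 / 31
MTBF = 2687.87 hours

2687.87 hours


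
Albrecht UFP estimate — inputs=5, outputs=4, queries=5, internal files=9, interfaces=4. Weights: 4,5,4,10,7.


UFP = EI*4 + EO*5 + EQ*4 + ILF*10 + EIF*7
UFP = 5*4 + 4*5 + 5*4 + 9*10 + 4*7
UFP = 20 + 20 + 20 + 90 + 28
UFP = 178

178


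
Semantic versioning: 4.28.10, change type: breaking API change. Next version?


Current: 4.28.10
Change category: 'breaking API change' → major bump
SemVer rule: major bump → increment MAJOR, reset MINOR and PATCH to 0
New: 5.0.0

5.0.0


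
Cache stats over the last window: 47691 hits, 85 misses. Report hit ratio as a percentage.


Formula: hit rate = hits / (hits + misses) * 100
hit rate = 47691 / (47691 + 85) * 100
hit rate = 47691 / 47776 * 100
hit rate = 99.82%

99.82%


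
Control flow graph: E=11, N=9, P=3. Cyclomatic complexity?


Formula: V(G) = E - N + 2P
V(G) = 11 - 9 + 2*3
V(G) = 2 + 6
V(G) = 8

8


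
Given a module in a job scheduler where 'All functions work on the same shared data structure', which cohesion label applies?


Reasoning: Functions share data
Type: Communicational cohesion

Communicational cohesion


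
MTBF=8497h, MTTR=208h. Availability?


Availability = MTBF / (MTBF + MTTR)
Availability = 8497 / (8497 + 208)
Availability = 8497 / 8705
Availability = 97.6106%

97.6106%


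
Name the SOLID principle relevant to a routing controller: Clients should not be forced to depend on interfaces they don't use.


This describes the Interface Segregation Principle (ISP)

Interface Segregation Principle (ISP)


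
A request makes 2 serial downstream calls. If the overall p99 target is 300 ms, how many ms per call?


Formula: per_stage = total_budget / stages
per_stage = 300 / 2
per_stage = 150.0 ms

150.0 ms


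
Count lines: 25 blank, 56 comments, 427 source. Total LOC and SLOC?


Total LOC = blank + comment + code
Total LOC = 25 + 56 + 427 = 508
SLOC (source only) = code = 427

Total LOC: 508, SLOC: 427


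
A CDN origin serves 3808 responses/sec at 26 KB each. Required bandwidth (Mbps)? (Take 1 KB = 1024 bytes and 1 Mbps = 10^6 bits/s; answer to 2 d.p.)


Formula: Mbps = payload_bytes * RPS * 8 / 1e6
Payload per request = 26 KB = 26 * 1024 = 26624 bytes
Total bytes/sec = 26624 * 3808 = 101384192
Total bits/sec = 101384192 * 8 = 811073536
Mbps = 811073536 / 1e6 = 811.07

811.07 Mbps


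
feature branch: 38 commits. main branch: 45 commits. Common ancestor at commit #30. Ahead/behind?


Common ancestor: commit #30
feature commits after divergence: 38 - 30 = 8
main commits after divergence: 45 - 30 = 15
feature is 8 commits ahead of main
main is 15 commits ahead of feature

feature ahead: 8, main ahead: 15


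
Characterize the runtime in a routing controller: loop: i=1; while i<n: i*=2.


Reasoning: i doubles each step so iterations are log2(n)
Complexity: O(log n)

O(log n)


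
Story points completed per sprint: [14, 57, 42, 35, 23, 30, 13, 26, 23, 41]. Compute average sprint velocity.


Formula: Avg velocity = Total points / Number of sprints
Points: [14, 57, 42, 35, 23, 30, 13, 26, 23, 41]
Sum = 14 + 57 + 42 + 35 + 23 + 30 + 13 + 26 + 23 + 41 = 304
Avg velocity = 304 / 10 = 30.4 points/sprint

30.4 points/sprint


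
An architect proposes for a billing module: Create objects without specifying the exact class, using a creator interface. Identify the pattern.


This matches the Factory Method pattern

Factory Method


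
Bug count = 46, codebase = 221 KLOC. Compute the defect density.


Defect density = defects / KLOC
Defect density = 46 / 221
Defect density = 0.208 defects/KLOC

0.208 defects/KLOC


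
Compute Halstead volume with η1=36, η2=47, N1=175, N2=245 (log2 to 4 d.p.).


Formula: V = N * log2(η), where N = N1 + N2 and η = η1 + η2
η = 36 + 47 = 83
N = 175 + 245 = 420
log2(83) ≈ 6.3750
V = 420 * 6.3750 = 2677.50

2677.50


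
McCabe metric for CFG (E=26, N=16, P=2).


Formula: V(G) = E - N + 2P
V(G) = 26 - 16 + 2*2
V(G) = 10 + 4
V(G) = 14

14


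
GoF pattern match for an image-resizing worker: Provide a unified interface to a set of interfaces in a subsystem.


This matches the Facade pattern

Facade


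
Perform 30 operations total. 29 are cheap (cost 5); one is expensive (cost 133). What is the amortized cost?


Formula: Amortized cost = Total cost / Operations
Total cost = (29 * 5) + (1 * 133)
Total cost = 145 + 133 = 278
Amortized = 278 / 30 = 9.2667

9.2667


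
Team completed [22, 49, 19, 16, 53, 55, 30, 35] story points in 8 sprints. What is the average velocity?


Formula: Avg velocity = Total points / Number of sprints
Points: [22, 49, 19, 16, 53, 55, 30, 35]
Sum = 22 + 49 + 19 + 16 + 53 + 55 + 30 + 35 = 279
Avg velocity = 279 / 8 = 34.88 points/sprint

34.88 points/sprint


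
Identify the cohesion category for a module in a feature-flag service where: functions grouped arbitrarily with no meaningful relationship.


Reasoning: Worst: random grouping
Type: Coincidental cohesion

Coincidental cohesion


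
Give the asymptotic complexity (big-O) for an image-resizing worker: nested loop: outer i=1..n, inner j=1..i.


Reasoning: triangle: n(n+1)/2 ~ n^2/2
Complexity: O(n^2)

O(n^2)


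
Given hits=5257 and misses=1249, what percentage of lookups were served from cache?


Formula: hit rate = hits / (hits + misses) * 100
hit rate = 5257 / (5257 + 1249) * 100
hit rate = 5257 / 6506 * 100
hit rate = 80.8%

80.8%


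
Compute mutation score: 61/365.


Mutation score = killed / total * 100
Mutation score = 61 / 365 * 100
Mutation score = 16.71%

16.71%


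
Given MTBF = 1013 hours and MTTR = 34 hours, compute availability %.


Availability = MTBF / (MTBF + MTTR)
Availability = 1013 / (1013 + 34)
Availability = 1013 / 1047
Availability = 96.7526%

96.7526%


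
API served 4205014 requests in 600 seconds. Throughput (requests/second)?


Formula: throughput = requests / seconds
throughput = 4205014 / 600
throughput = 7008.36 requests/second

7008.36 requests/second


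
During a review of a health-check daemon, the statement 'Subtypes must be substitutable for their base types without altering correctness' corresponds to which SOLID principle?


This describes the Liskov Substitution Principle (LSP)

Liskov Substitution Principle (LSP)


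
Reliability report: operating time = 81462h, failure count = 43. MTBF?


Formula: MTBF = Total operating time / Number of failures
MTBF = 81462 / 43
MTBF = 1894.47 hours

1894.47 hours


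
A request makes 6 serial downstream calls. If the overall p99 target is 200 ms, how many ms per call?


Formula: per_stage = total_budget / stages
per_stage = 200 / 6
per_stage = 33.33 ms

33.33 ms


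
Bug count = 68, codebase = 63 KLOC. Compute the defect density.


Defect density = defects / KLOC
Defect density = 68 / 63
Defect density = 1.079 defects/KLOC

1.079 defects/KLOC


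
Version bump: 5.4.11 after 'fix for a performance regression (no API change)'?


Current: 5.4.11
Change category: 'fix for a performance regression (no API change)' → patch bump
SemVer rule: patch bump → increment PATCH (MAJOR and MINOR unchanged)
New: 5.4.12

5.4.12


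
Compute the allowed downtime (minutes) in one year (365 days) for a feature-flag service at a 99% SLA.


Formula: allowed downtime = period * (100 - SLA) / 100
Period (year (365 days)) = 525600 minutes
Unavailability fraction = (100 - 99.0) / 100
Allowed downtime = 525600 * (100 - 99.0) / 100
Allowed downtime = 5256.0 minutes

5256.0 minutes


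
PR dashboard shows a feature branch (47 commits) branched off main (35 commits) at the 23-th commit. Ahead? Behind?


Common ancestor: commit #23
feature commits after divergence: 47 - 23 = 24
main commits after divergence: 35 - 23 = 12
feature is 24 commits ahead of main
main is 12 commits ahead of feature

feature ahead: 24, main ahead: 12


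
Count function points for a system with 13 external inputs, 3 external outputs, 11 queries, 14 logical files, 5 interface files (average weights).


UFP = EI*4 + EO*5 + EQ*4 + ILF*10 + EIF*7
UFP = 13*4 + 3*5 + 11*4 + 14*10 + 5*7
UFP = 52 + 15 + 44 + 140 + 35
UFP = 286

286


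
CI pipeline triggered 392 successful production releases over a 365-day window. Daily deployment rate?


Formula: deployments per day = releases / days
= 392 / 365
= 1.074 deploys/day
(equivalently, 7.52 deploys/week)

1.074 deploys/day


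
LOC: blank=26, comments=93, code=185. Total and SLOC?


Total LOC = blank + comment + code
Total LOC = 26 + 93 + 185 = 304
SLOC (source only) = code = 185

Total LOC: 304, SLOC: 185


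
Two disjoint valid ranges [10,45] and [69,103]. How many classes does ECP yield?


Valid ranges: [10,45] and [69,103]
Class 1: x < 10 — invalid
Class 2: 10 ≤ x ≤ 45 — valid
Class 3: 45 < x < 69 — invalid (gap between ranges)
Class 4: 69 ≤ x ≤ 103 — valid
Class 5: x > 103 — invalid
Total equivalence classes: 5

5 equivalence classes


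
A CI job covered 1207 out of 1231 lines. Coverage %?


Coverage = covered / total * 100
Coverage = 1207 / 1231 * 100
Coverage = 98.05%

98.05%


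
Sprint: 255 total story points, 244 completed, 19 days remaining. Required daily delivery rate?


Formula: Required rate = Remaining points / Days left
Remaining = 255 - 244 = 11 points
Required rate = 11 / 19 = 0.58 points/day

0.58 points/day


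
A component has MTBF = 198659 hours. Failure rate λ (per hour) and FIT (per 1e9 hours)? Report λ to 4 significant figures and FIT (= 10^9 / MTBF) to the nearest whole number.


Formula: λ = 1 / MTBF; FIT = λ × 1e9 = 1e9 / MTBF
λ = 1 / 198659 ≈ 5.034e-06 failures/hour
FIT = 1e9 / 198659 ≈ 5034 failures per 1e9 hours (nearest whole number)

λ = 5.034e-06 /h, FIT = 5034


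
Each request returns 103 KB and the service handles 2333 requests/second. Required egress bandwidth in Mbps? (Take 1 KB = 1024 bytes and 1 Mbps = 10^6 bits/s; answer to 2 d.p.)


Formula: Mbps = payload_bytes * RPS * 8 / 1e6
Payload per request = 103 KB = 103 * 1024 = 105472 bytes
Total bytes/sec = 105472 * 2333 = 246066176
Total bits/sec = 246066176 * 8 = 1968529408
Mbps = 1968529408 / 1e6 = 1968.53

1968.53 Mbps


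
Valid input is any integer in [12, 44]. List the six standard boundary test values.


Range: [12, 44]
Boundaries: just below min, min, min+1, max-1, max, just above max
Values: [11, 12, 13, 43, 44, 45]

[11, 12, 13, 43, 44, 45]


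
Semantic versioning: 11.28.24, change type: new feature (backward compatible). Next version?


Current: 11.28.24
Change category: 'new feature (backward compatible)' → minor bump
SemVer rule: minor bump → increment MINOR, reset PATCH to 0 (MAJOR unchanged)
New: 11.29.0

11.29.0
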